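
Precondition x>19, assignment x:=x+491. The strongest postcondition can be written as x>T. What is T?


Formula: sp(P, x:=E) = exists old_x. (x = E[old_x/x]) AND P[old_x/x] (old_x is the value of x before the assignment; eliminate old_x by solving x = E[old_x/x] for old_x)
Step 1: Precondition P: x>19, i.e. old_x > 19
Step 2: Assignment gives x = old_x + 491, so old_x = x - 491
Step 3: Substitute into P: x - 491 > 19
Step 4: Simplify: x > 19+491 = 510

510


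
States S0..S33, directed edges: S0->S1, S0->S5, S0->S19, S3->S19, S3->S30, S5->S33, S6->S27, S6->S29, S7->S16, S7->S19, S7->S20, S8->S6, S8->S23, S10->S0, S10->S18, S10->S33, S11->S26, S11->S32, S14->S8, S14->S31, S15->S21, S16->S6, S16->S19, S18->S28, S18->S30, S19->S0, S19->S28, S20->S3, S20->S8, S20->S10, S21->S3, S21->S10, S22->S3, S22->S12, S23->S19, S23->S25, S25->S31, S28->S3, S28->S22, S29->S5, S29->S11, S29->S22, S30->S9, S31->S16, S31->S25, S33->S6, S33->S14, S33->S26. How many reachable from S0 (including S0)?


BFS from S0:
  layer 0: {S0}
  layer 1: {S1, S5, S19}
  layer 2: {S28, S33}
  layer 3: {S3, S6, S14, S22, S26}
  layer 4: {S8, S12, S27, S29, S30, S31}
  layer 5: {S9, S11, S16, S23, S25}
  layer 6: {S32}
Reachable set: {S0, S1, S3, S5, S6, S8, S9, S11, S12, S14, S16, S19, S22, S23, S25, S26, S27, S28, S29, S30, S31, S32, S33}
Count = 23

23


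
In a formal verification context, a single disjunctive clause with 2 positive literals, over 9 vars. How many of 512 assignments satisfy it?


Step 1: Total=2^9=512
Step 2: Unsat when all 2 false: 2^7=128
Step 3: Sat=512-128=384

384


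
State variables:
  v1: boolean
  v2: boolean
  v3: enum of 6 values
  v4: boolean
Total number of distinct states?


State space = product of domain sizes of all variables.
Domain sizes:
  v1 (boolean): 2
  v2 (boolean): 2
  v3 (enum of 6 values): 6
  v4 (boolean): 2
Product = 2 * 2 * 6 * 2 = 48

48


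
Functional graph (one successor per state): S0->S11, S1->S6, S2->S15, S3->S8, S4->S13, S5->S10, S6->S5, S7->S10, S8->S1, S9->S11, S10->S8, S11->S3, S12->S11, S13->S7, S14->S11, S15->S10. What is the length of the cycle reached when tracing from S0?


Trace from S0 until a state repeats:
  S0 -> S11 -> S3 -> S8 -> S1 -> S6 -> S5 -> S10 -> S8
S8 first seen at step 3, revisited at step 8.
Cycle length = 8 - 3 = 5

5


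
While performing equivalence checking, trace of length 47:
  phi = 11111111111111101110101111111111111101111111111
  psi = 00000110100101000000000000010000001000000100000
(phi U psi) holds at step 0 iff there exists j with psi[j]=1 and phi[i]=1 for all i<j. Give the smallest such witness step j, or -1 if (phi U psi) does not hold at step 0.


(phi U psi) at 0: need smallest j with psi[j]=1 and phi[i]=1 for all i in [0,j).
Scan from step 0:
  step 0: phi=1, psi=0 -> continue
  step 1: phi=1, psi=0 -> continue
  step 2: phi=1, psi=0 -> continue
  step 3: phi=1, psi=0 -> continue
  step 5: psi=1 and phi held for [0,5) -> witness found
Witness step = 5

5


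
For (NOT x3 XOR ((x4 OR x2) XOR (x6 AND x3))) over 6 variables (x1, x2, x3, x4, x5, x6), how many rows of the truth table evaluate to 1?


Formula: (NOT x3 XOR ((x4 OR x2) XOR (x6 AND x3))) over 6 vars (64 rows)
Evaluate each row (x1, x2, x3, x4, x5, x6 as bits, MSB first):
  row 0 [000000]: (NOT 0 XOR ((0 OR 0) XOR (0 AND 0))) -> 1
  row 1 [000001]: (NOT 0 XOR ((0 OR 0) XOR (1 AND 0))) -> 1
  row 2 [000010]: (NOT 0 XOR ((0 OR 0) XOR (0 AND 0))) -> 1
  row 3 [000011]: (NOT 0 XOR ((0 OR 0) XOR (1 AND 0))) -> 1
  row 4 [000100]: (NOT 0 XOR ((1 OR 0) XOR (0 AND 0))) -> 0
  (every remaining row is evaluated the same way; all 64 results are listed next)
Full result column, 8 rows per line (x1,x2,x3 fixed per line; x4,x5,x6 runs 000..111 left to right):
  rows 0-7 [x1,x2,x3=000]: 11110000  (ones: 4)
  rows 8-15 [x1,x2,x3=001]: 01011010  (ones: 4)
  rows 16-23 [x1,x2,x3=010]: 00000000  (ones: 0)
  rows 24-31 [x1,x2,x3=011]: 10101010  (ones: 4)
  rows 32-39 [x1,x2,x3=100]: 11110000  (ones: 4)
  rows 40-47 [x1,x2,x3=101]: 01011010  (ones: 4)
  rows 48-55 [x1,x2,x3=110]: 00000000  (ones: 0)
  rows 56-63 [x1,x2,x3=111]: 10101010  (ones: 4)
Count of 1-rows = 4+4+0+4+4+4+0+4 = 24

24


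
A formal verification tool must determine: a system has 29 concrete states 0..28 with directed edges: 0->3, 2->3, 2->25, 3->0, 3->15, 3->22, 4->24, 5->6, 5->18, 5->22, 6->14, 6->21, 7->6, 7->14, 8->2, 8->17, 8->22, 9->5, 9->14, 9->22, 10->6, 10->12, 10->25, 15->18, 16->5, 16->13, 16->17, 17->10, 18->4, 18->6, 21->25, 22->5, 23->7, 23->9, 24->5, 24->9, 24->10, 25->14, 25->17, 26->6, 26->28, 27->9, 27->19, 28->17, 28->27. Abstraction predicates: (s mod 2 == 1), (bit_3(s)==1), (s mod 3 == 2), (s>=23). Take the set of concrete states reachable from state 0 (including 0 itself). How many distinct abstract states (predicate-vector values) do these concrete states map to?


BFS from 0:
Concrete reachable: {0, 3, 4, 5, 6, 9, 10, 12, 14, 15, 17, 18, 21, 22, 24, 25}
Abstract via predicates (s mod 2 == 1), (bit_3(s)==1), (s mod 3 == 2), (s>=23):
  (0,0,0,0) <- {0, 4, 6, 18, 22}
  (0,1,0,0) <- {10, 12}
  (0,1,0,1) <- {24}
  (0,1,1,0) <- {14}
  (1,0,0,0) <- {3, 21}
  (1,0,1,0) <- {5, 17}
  (1,1,0,0) <- {9, 15}
  (1,1,0,1) <- {25}
Distinct abstract states = 8

8


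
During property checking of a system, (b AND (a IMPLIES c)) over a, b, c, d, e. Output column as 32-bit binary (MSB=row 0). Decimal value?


Formula: (b AND (a IMPLIES c)) over a, b, c, d, e (32 rows)
Evaluate each row (bits = a,b,c,d,e, MSB first):
  row 0 [00000]: (0 AND (0 IMPLIES 0)) -> 0
  row 1 [00001]: (0 AND (0 IMPLIES 0)) -> 0
  row 2 [00010]: (0 AND (0 IMPLIES 0)) -> 0
  row 3 [00011]: (0 AND (0 IMPLIES 0)) -> 0
  row 4 [00100]: (0 AND (0 IMPLIES 1)) -> 0
  row 5 [00101]: (0 AND (0 IMPLIES 1)) -> 0
  row 6 [00110]: (0 AND (0 IMPLIES 1)) -> 0
  row 7 [00111]: (0 AND (0 IMPLIES 1)) -> 0
  row 8 [01000]: (1 AND (0 IMPLIES 0)) -> 1
  row 9 [01001]: (1 AND (0 IMPLIES 0)) -> 1
  row 10 [01010]: (1 AND (0 IMPLIES 0)) -> 1
  row 11 [01011]: (1 AND (0 IMPLIES 0)) -> 1
  row 12 [01100]: (1 AND (0 IMPLIES 1)) -> 1
  row 13 [01101]: (1 AND (0 IMPLIES 1)) -> 1
  row 14 [01110]: (1 AND (0 IMPLIES 1)) -> 1
  row 15 [01111]: (1 AND (0 IMPLIES 1)) -> 1
  row 16 [10000]: (0 AND (1 IMPLIES 0)) -> 0
  row 17 [10001]: (0 AND (1 IMPLIES 0)) -> 0
  row 18 [10010]: (0 AND (1 IMPLIES 0)) -> 0
  row 19 [10011]: (0 AND (1 IMPLIES 0)) -> 0
  row 20 [10100]: (0 AND (1 IMPLIES 1)) -> 0
  row 21 [10101]: (0 AND (1 IMPLIES 1)) -> 0
  row 22 [10110]: (0 AND (1 IMPLIES 1)) -> 0
  row 23 [10111]: (0 AND (1 IMPLIES 1)) -> 0
  row 24 [11000]: (1 AND (1 IMPLIES 0)) -> 0
  row 25 [11001]: (1 AND (1 IMPLIES 0)) -> 0
  row 26 [11010]: (1 AND (1 IMPLIES 0)) -> 0
  row 27 [11011]: (1 AND (1 IMPLIES 0)) -> 0
  row 28 [11100]: (1 AND (1 IMPLIES 1)) -> 1
  row 29 [11101]: (1 AND (1 IMPLIES 1)) -> 1
  row 30 [11110]: (1 AND (1 IMPLIES 1)) -> 1
  row 31 [11111]: (1 AND (1 IMPLIES 1)) -> 1
Full result column, 4 rows per line (a,b,c fixed per line; d,e runs 00..11 left to right):
  rows 0-3 [a,b,c=000]: 0000  = hex 0
  rows 4-7 [a,b,c=001]: 0000  = hex 0
  rows 8-11 [a,b,c=010]: 1111  = hex F
  rows 12-15 [a,b,c=011]: 1111  = hex F
  rows 16-19 [a,b,c=100]: 0000  = hex 0
  rows 20-23 [a,b,c=101]: 0000  = hex 0
  rows 24-27 [a,b,c=110]: 0000  = hex 0
  rows 28-31 [a,b,c=111]: 1111  = hex F
Output column (row 0 .. row 31) = 00000000111111110000000000001111
Output column grouped in 4s = 0000 0000 1111 1111 0000 0000 0000 1111 = 0x00FF000F
Convert to decimal digit by digit (value = value*16 + digit):
  0 -> 0
  0*16 + 0 = 0
  0*16 + 15 (F) = 15
  15*16 + 15 (F) = 255
  255*16 + 0 = 4080
  4080*16 + 0 = 65280
  65280*16 + 0 = 1044480
  1044480*16 + 15 (F) = 16711695
Decimal = 16711695

16711695


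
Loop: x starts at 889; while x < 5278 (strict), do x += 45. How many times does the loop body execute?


Step 1: x goes from 889 toward 5278 by 45; the body runs while x<5278, so iterations = ceil((bound-start)/step)
Step 2: Distance=4389
Step 3: ceil(4389/45)=98

98


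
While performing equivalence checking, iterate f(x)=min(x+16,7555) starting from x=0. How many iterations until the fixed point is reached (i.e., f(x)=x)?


Step 1: x=0, cap=7555, increment=16
Step 2: x grows by 16 each step until capped at 7555; fixed point is x=7555
Step 3: iterations = ceil(7555/16) = 473

473


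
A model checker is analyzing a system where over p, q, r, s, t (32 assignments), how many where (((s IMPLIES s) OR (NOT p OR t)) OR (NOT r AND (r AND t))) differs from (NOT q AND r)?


F1 = (((s IMPLIES s) OR (NOT p OR t)) OR (NOT r AND (r AND t)))
F2 = (NOT q AND r)
Evaluate both on each of 32 rows (bits = p,q,r,s,t):
  row 0 [00000]: F1=1 F2=0 (differ) -> 1
  row 1 [00001]: F1=1 F2=0 (differ) -> 1
  row 2 [00010]: F1=1 F2=0 (differ) -> 1
  row 3 [00011]: F1=1 F2=0 (differ) -> 1
  row 4 [00100]: F1=1 F2=1 -> 0
  row 5 [00101]: F1=1 F2=1 -> 0
  row 6 [00110]: F1=1 F2=1 -> 0
  row 7 [00111]: F1=1 F2=1 -> 0
  row 8 [01000]: F1=1 F2=0 (differ) -> 1
  row 9 [01001]: F1=1 F2=0 (differ) -> 1
  row 10 [01010]: F1=1 F2=0 (differ) -> 1
  row 11 [01011]: F1=1 F2=0 (differ) -> 1
  row 12 [01100]: F1=1 F2=0 (differ) -> 1
  row 13 [01101]: F1=1 F2=0 (differ) -> 1
  row 14 [01110]: F1=1 F2=0 (differ) -> 1
  row 15 [01111]: F1=1 F2=0 (differ) -> 1
  row 16 [10000]: F1=1 F2=0 (differ) -> 1
  row 17 [10001]: F1=1 F2=0 (differ) -> 1
  row 18 [10010]: F1=1 F2=0 (differ) -> 1
  row 19 [10011]: F1=1 F2=0 (differ) -> 1
  row 20 [10100]: F1=1 F2=1 -> 0
  row 21 [10101]: F1=1 F2=1 -> 0
  row 22 [10110]: F1=1 F2=1 -> 0
  row 23 [10111]: F1=1 F2=1 -> 0
  row 24 [11000]: F1=1 F2=0 (differ) -> 1
  row 25 [11001]: F1=1 F2=0 (differ) -> 1
  row 26 [11010]: F1=1 F2=0 (differ) -> 1
  row 27 [11011]: F1=1 F2=0 (differ) -> 1
  row 28 [11100]: F1=1 F2=0 (differ) -> 1
  row 29 [11101]: F1=1 F2=0 (differ) -> 1
  row 30 [11110]: F1=1 F2=0 (differ) -> 1
  row 31 [11111]: F1=1 F2=0 (differ) -> 1
Full result column, 8 rows per line (p,q fixed per line; r,s,t runs 000..111 left to right):
  rows 0-7 [p,q=00]: 11110000  (ones: 4)
  rows 8-15 [p,q=01]: 11111111  (ones: 8)
  rows 16-23 [p,q=10]: 11110000  (ones: 4)
  rows 24-31 [p,q=11]: 11111111  (ones: 8)
Disagreements = 4+8+4+8 = 24

24


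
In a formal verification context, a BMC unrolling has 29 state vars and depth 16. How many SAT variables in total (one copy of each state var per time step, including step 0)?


BMC unrolls to depth k, creating one copy of each state var for steps 0..k.
Step count = 16 + 1 = 17 (steps 0 through 16)
Vars per step = 29
Total = 29 * 17 = 493

493


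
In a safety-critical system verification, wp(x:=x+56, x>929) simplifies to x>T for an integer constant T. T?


Formula: wp(x:=E, P) = P[E/x] (substitute E for x in postcondition)
Step 1: Postcondition: x>929
Step 2: Substitute x+56 for x: x+56>929
Step 3: Solve for x: x > 929-56 = 873

873


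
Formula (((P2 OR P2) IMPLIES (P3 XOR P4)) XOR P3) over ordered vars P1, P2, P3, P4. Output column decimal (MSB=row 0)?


Formula: (((P2 OR P2) IMPLIES (P3 XOR P4)) XOR P3) over P1, P2, P3, P4 (16 rows)
Evaluate each row (bits = P1,P2,P3,P4, MSB first):
  row 0 [0000]: (((0 OR 0) IMPLIES (0 XOR 0)) XOR 0) -> 1
  row 1 [0001]: (((0 OR 0) IMPLIES (0 XOR 1)) XOR 0) -> 1
  row 2 [0010]: (((0 OR 0) IMPLIES (1 XOR 0)) XOR 1) -> 0
  row 3 [0011]: (((0 OR 0) IMPLIES (1 XOR 1)) XOR 1) -> 0
  row 4 [0100]: (((1 OR 1) IMPLIES (0 XOR 0)) XOR 0) -> 0
  row 5 [0101]: (((1 OR 1) IMPLIES (0 XOR 1)) XOR 0) -> 1
  row 6 [0110]: (((1 OR 1) IMPLIES (1 XOR 0)) XOR 1) -> 0
  row 7 [0111]: (((1 OR 1) IMPLIES (1 XOR 1)) XOR 1) -> 1
  row 8 [1000]: (((0 OR 0) IMPLIES (0 XOR 0)) XOR 0) -> 1
  row 9 [1001]: (((0 OR 0) IMPLIES (0 XOR 1)) XOR 0) -> 1
  row 10 [1010]: (((0 OR 0) IMPLIES (1 XOR 0)) XOR 1) -> 0
  row 11 [1011]: (((0 OR 0) IMPLIES (1 XOR 1)) XOR 1) -> 0
  row 12 [1100]: (((1 OR 1) IMPLIES (0 XOR 0)) XOR 0) -> 0
  row 13 [1101]: (((1 OR 1) IMPLIES (0 XOR 1)) XOR 0) -> 1
  row 14 [1110]: (((1 OR 1) IMPLIES (1 XOR 0)) XOR 1) -> 0
  row 15 [1111]: (((1 OR 1) IMPLIES (1 XOR 1)) XOR 1) -> 1
Full result column, 4 rows per line (P1,P2 fixed per line; P3,P4 runs 00..11 left to right):
  rows 0-3 [P1,P2=00]: 1100  = hex C
  rows 4-7 [P1,P2=01]: 0101  = hex 5
  rows 8-11 [P1,P2=10]: 1100  = hex C
  rows 12-15 [P1,P2=11]: 0101  = hex 5
Output column (row 0 .. row 15) = 1100010111000101
Output column grouped in 4s = 1100 0101 1100 0101 = 0xC5C5
Convert to decimal digit by digit (value = value*16 + digit):
  C -> 12
  12*16 + 5 = 197
  197*16 + 12 (C) = 3164
  3164*16 + 5 = 50629
Decimal = 50629

50629


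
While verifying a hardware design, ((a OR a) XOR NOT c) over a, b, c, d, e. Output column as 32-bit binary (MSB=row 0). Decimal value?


Formula: ((a OR a) XOR NOT c) over a, b, c, d, e (32 rows)
Evaluate each row (bits = a,b,c,d,e, MSB first):
  row 0 [00000]: ((0 OR 0) XOR NOT 0) -> 1
  row 1 [00001]: ((0 OR 0) XOR NOT 0) -> 1
  row 2 [00010]: ((0 OR 0) XOR NOT 0) -> 1
  row 3 [00011]: ((0 OR 0) XOR NOT 0) -> 1
  row 4 [00100]: ((0 OR 0) XOR NOT 1) -> 0
  row 5 [00101]: ((0 OR 0) XOR NOT 1) -> 0
  row 6 [00110]: ((0 OR 0) XOR NOT 1) -> 0
  row 7 [00111]: ((0 OR 0) XOR NOT 1) -> 0
  row 8 [01000]: ((0 OR 0) XOR NOT 0) -> 1
  row 9 [01001]: ((0 OR 0) XOR NOT 0) -> 1
  row 10 [01010]: ((0 OR 0) XOR NOT 0) -> 1
  row 11 [01011]: ((0 OR 0) XOR NOT 0) -> 1
  row 12 [01100]: ((0 OR 0) XOR NOT 1) -> 0
  row 13 [01101]: ((0 OR 0) XOR NOT 1) -> 0
  row 14 [01110]: ((0 OR 0) XOR NOT 1) -> 0
  row 15 [01111]: ((0 OR 0) XOR NOT 1) -> 0
  row 16 [10000]: ((1 OR 1) XOR NOT 0) -> 0
  row 17 [10001]: ((1 OR 1) XOR NOT 0) -> 0
  row 18 [10010]: ((1 OR 1) XOR NOT 0) -> 0
  row 19 [10011]: ((1 OR 1) XOR NOT 0) -> 0
  row 20 [10100]: ((1 OR 1) XOR NOT 1) -> 1
  row 21 [10101]: ((1 OR 1) XOR NOT 1) -> 1
  row 22 [10110]: ((1 OR 1) XOR NOT 1) -> 1
  row 23 [10111]: ((1 OR 1) XOR NOT 1) -> 1
  row 24 [11000]: ((1 OR 1) XOR NOT 0) -> 0
  row 25 [11001]: ((1 OR 1) XOR NOT 0) -> 0
  row 26 [11010]: ((1 OR 1) XOR NOT 0) -> 0
  row 27 [11011]: ((1 OR 1) XOR NOT 0) -> 0
  row 28 [11100]: ((1 OR 1) XOR NOT 1) -> 1
  row 29 [11101]: ((1 OR 1) XOR NOT 1) -> 1
  row 30 [11110]: ((1 OR 1) XOR NOT 1) -> 1
  row 31 [11111]: ((1 OR 1) XOR NOT 1) -> 1
Full result column, 4 rows per line (a,b,c fixed per line; d,e runs 00..11 left to right):
  rows 0-3 [a,b,c=000]: 1111  = hex F
  rows 4-7 [a,b,c=001]: 0000  = hex 0
  rows 8-11 [a,b,c=010]: 1111  = hex F
  rows 12-15 [a,b,c=011]: 0000  = hex 0
  rows 16-19 [a,b,c=100]: 0000  = hex 0
  rows 20-23 [a,b,c=101]: 1111  = hex F
  rows 24-27 [a,b,c=110]: 0000  = hex 0
  rows 28-31 [a,b,c=111]: 1111  = hex F
Output column (row 0 .. row 31) = 11110000111100000000111100001111
Output column grouped in 4s = 1111 0000 1111 0000 0000 1111 0000 1111 = 0xF0F00F0F
Convert to decimal digit by digit (value = value*16 + digit):
  F -> 15
  15*16 + 0 = 240
  240*16 + 15 (F) = 3855
  3855*16 + 0 = 61680
  61680*16 + 0 = 986880
  986880*16 + 15 (F) = 15790095
  15790095*16 + 0 = 252641520
  252641520*16 + 15 (F) = 4042264335
Decimal = 4042264335

4042264335


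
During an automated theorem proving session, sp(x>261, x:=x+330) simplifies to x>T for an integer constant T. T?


Formula: sp(P, x:=E) = exists old_x. (x = E[old_x/x]) AND P[old_x/x] (old_x is the value of x before the assignment; eliminate old_x by solving x = E[old_x/x] for old_x)
Step 1: Precondition P: x>261, i.e. old_x > 261
Step 2: Assignment gives x = old_x + 330, so old_x = x - 330
Step 3: Substitute into P: x - 330 > 261
Step 4: Simplify: x > 261+330 = 591

591


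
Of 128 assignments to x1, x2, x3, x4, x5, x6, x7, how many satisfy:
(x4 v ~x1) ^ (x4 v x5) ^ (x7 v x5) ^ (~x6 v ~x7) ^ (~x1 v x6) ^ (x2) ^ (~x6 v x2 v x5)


CNF with 7 clauses over 7 vars (128 assignments).
An assignment satisfies CNF iff every clause has >=1 true literal.
Check each row (bits = x1,x2,x3,x4,x5,x6,x7; clause T/F shown):
  row 0 [0000000]: clauses=TFFTTFT -> 0
  row 1 [0000001]: clauses=TFTTTFT -> 0
  row 2 [0000010]: clauses=TFFTTFF -> 0
  row 3 [0000011]: clauses=TFTFTFF -> 0
  row 4 [0000100]: clauses=TTTTTFT -> 0
  (every remaining row is evaluated the same way; all 128 results are listed next)
Full result column, 8 rows per line (x1,x2,x3,x4 fixed per line; x5,x6,x7 runs 000..111 left to right):
  rows 0-7 [x1,x2,x3,x4=0000]: 00000000  (ones: 0)
  rows 8-15 [x1,x2,x3,x4=0001]: 00000000  (ones: 0)
  rows 16-23 [x1,x2,x3,x4=0010]: 00000000  (ones: 0)
  rows 24-31 [x1,x2,x3,x4=0011]: 00000000  (ones: 0)
  rows 32-39 [x1,x2,x3,x4=0100]: 00001110  (ones: 3)
  rows 40-47 [x1,x2,x3,x4=0101]: 01001110  (ones: 4)
  rows 48-55 [x1,x2,x3,x4=0110]: 00001110  (ones: 3)
  rows 56-63 [x1,x2,x3,x4=0111]: 01001110  (ones: 4)
  rows 64-71 [x1,x2,x3,x4=1000]: 00000000  (ones: 0)
  rows 72-79 [x1,x2,x3,x4=1001]: 00000000  (ones: 0)
  rows 80-87 [x1,x2,x3,x4=1010]: 00000000  (ones: 0)
  rows 88-95 [x1,x2,x3,x4=1011]: 00000000  (ones: 0)
  rows 96-103 [x1,x2,x3,x4=1100]: 00000000  (ones: 0)
  rows 104-111 [x1,x2,x3,x4=1101]: 00000010  (ones: 1)
  rows 112-119 [x1,x2,x3,x4=1110]: 00000000  (ones: 0)
  rows 120-127 [x1,x2,x3,x4=1111]: 00000010  (ones: 1)
Satisfying assignments = 0+0+0+0+3+4+3+4+0+0+0+0+0+1+0+1 = 16

16


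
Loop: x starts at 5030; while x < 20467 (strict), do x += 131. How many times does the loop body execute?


Step 1: x goes from 5030 toward 20467 by 131; the body runs while x<20467, so iterations = ceil((bound-start)/step)
Step 2: Distance=15437
Step 3: ceil(15437/131)=118

118


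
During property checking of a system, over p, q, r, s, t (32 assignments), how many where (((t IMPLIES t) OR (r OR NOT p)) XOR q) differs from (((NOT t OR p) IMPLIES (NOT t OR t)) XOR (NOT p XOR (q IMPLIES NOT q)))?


F1 = (((t IMPLIES t) OR (r OR NOT p)) XOR q)
F2 = (((NOT t OR p) IMPLIES (NOT t OR t)) XOR (NOT p XOR (q IMPLIES NOT q)))
Evaluate both on each of 32 rows (bits = p,q,r,s,t):
  row 0 [00000]: F1=1 F2=1 -> 0
  row 1 [00001]: F1=1 F2=1 -> 0
  row 2 [00010]: F1=1 F2=1 -> 0
  row 3 [00011]: F1=1 F2=1 -> 0
  row 4 [00100]: F1=1 F2=1 -> 0
  row 5 [00101]: F1=1 F2=1 -> 0
  row 6 [00110]: F1=1 F2=1 -> 0
  row 7 [00111]: F1=1 F2=1 -> 0
  row 8 [01000]: F1=0 F2=0 -> 0
  row 9 [01001]: F1=0 F2=0 -> 0
  row 10 [01010]: F1=0 F2=0 -> 0
  row 11 [01011]: F1=0 F2=0 -> 0
  row 12 [01100]: F1=0 F2=0 -> 0
  row 13 [01101]: F1=0 F2=0 -> 0
  row 14 [01110]: F1=0 F2=0 -> 0
  row 15 [01111]: F1=0 F2=0 -> 0
  row 16 [10000]: F1=1 F2=0 (differ) -> 1
  row 17 [10001]: F1=1 F2=0 (differ) -> 1
  row 18 [10010]: F1=1 F2=0 (differ) -> 1
  row 19 [10011]: F1=1 F2=0 (differ) -> 1
  row 20 [10100]: F1=1 F2=0 (differ) -> 1
  row 21 [10101]: F1=1 F2=0 (differ) -> 1
  row 22 [10110]: F1=1 F2=0 (differ) -> 1
  row 23 [10111]: F1=1 F2=0 (differ) -> 1
  row 24 [11000]: F1=0 F2=1 (differ) -> 1
  row 25 [11001]: F1=0 F2=1 (differ) -> 1
  row 26 [11010]: F1=0 F2=1 (differ) -> 1
  row 27 [11011]: F1=0 F2=1 (differ) -> 1
  row 28 [11100]: F1=0 F2=1 (differ) -> 1
  row 29 [11101]: F1=0 F2=1 (differ) -> 1
  row 30 [11110]: F1=0 F2=1 (differ) -> 1
  row 31 [11111]: F1=0 F2=1 (differ) -> 1
Full result column, 8 rows per line (p,q fixed per line; r,s,t runs 000..111 left to right):
  rows 0-7 [p,q=00]: 00000000  (ones: 0)
  rows 8-15 [p,q=01]: 00000000  (ones: 0)
  rows 16-23 [p,q=10]: 11111111  (ones: 8)
  rows 24-31 [p,q=11]: 11111111  (ones: 8)
Disagreements = 0+0+8+8 = 16

16


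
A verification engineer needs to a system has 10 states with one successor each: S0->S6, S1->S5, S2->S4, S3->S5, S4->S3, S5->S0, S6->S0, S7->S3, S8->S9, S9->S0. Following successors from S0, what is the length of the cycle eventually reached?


Trace from S0 until a state repeats:
  S0 -> S6 -> S0
S0 first seen at step 0, revisited at step 2.
Cycle length = 2 - 0 = 2

2


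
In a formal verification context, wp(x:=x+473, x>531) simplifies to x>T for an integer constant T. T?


Formula: wp(x:=E, P) = P[E/x] (substitute E for x in postcondition)
Step 1: Postcondition: x>531
Step 2: Substitute x+473 for x: x+473>531
Step 3: Solve for x: x > 531-473 = 58

58


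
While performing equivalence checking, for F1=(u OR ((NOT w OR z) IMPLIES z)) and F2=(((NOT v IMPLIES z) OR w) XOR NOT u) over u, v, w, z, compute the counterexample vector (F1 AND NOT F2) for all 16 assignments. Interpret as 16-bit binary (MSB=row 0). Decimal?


F1 = (u OR ((NOT w OR z) IMPLIES z))
F2 = (((NOT v IMPLIES z) OR w) XOR NOT u)
Counterexample to F1=>F2 is where F1=1 and F2=0.
Evaluate each row (bits = u,v,w,z, MSB first):
  row 0 [0000]: F1=0 F2=1 -> F1&~F2 -> 0
  row 1 [0001]: F1=1 F2=0 -> F1&~F2 -> 1
  row 2 [0010]: F1=1 F2=0 -> F1&~F2 -> 1
  row 3 [0011]: F1=1 F2=0 -> F1&~F2 -> 1
  row 4 [0100]: F1=0 F2=0 -> F1&~F2 -> 0
  row 5 [0101]: F1=1 F2=0 -> F1&~F2 -> 1
  row 6 [0110]: F1=1 F2=0 -> F1&~F2 -> 1
  row 7 [0111]: F1=1 F2=0 -> F1&~F2 -> 1
  row 8 [1000]: F1=1 F2=0 -> F1&~F2 -> 1
  row 9 [1001]: F1=1 F2=1 -> F1&~F2 -> 0
  row 10 [1010]: F1=1 F2=1 -> F1&~F2 -> 0
  row 11 [1011]: F1=1 F2=1 -> F1&~F2 -> 0
  row 12 [1100]: F1=1 F2=1 -> F1&~F2 -> 0
  row 13 [1101]: F1=1 F2=1 -> F1&~F2 -> 0
  row 14 [1110]: F1=1 F2=1 -> F1&~F2 -> 0
  row 15 [1111]: F1=1 F2=1 -> F1&~F2 -> 0
Full result column, 4 rows per line (u,v fixed per line; w,z runs 00..11 left to right):
  rows 0-3 [u,v=00]: 0111  = hex 7
  rows 4-7 [u,v=01]: 0111  = hex 7
  rows 8-11 [u,v=10]: 1000  = hex 8
  rows 12-15 [u,v=11]: 0000  = hex 0
Counterexample vector (row 0 .. row 15) = 0111011110000000
Output column grouped in 4s = 0111 0111 1000 0000 = 0x7780
Convert to decimal digit by digit (value = value*16 + digit):
  7 -> 7
  7*16 + 7 = 119
  119*16 + 8 = 1912
  1912*16 + 0 = 30592
Decimal = 30592

30592


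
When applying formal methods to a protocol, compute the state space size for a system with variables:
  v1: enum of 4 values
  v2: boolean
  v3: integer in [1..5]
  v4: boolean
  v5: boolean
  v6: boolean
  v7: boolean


State space = product of domain sizes of all variables.
Domain sizes:
  v1 (enum of 4 values): 4
  v2 (boolean): 2
  v3 (integer in [1..5]): 5
  v4 (boolean): 2
  v5 (boolean): 2
  v6 (boolean): 2
  v7 (boolean): 2
Product = 4 * 2 * 5 * 2 * 2 * 2 * 2 = 640

640


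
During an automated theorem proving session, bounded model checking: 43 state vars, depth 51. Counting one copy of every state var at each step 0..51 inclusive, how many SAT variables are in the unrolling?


BMC unrolls to depth k, creating one copy of each state var for steps 0..k.
Step count = 51 + 1 = 52 (steps 0 through 51)
Vars per step = 43
Total = 43 * 52 = 2236

2236


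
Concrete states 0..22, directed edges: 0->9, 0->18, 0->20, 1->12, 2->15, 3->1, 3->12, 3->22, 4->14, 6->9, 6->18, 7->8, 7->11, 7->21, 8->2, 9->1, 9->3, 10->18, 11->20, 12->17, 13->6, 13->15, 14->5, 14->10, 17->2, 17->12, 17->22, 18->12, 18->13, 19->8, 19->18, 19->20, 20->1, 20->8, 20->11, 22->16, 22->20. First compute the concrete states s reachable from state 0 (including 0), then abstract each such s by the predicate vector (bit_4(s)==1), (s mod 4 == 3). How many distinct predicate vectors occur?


BFS from 0:
Concrete reachable: {0, 1, 2, 3, 6, 8, 9, 11, 12, 13, 15, 16, 17, 18, 20, 22}
Abstract via predicates (bit_4(s)==1), (s mod 4 == 3):
  (0,0) <- {0, 1, 2, 6, 8, 9, 12, 13}
  (0,1) <- {3, 11, 15}
  (1,0) <- {16, 17, 18, 20, 22}
Distinct abstract states = 3

3


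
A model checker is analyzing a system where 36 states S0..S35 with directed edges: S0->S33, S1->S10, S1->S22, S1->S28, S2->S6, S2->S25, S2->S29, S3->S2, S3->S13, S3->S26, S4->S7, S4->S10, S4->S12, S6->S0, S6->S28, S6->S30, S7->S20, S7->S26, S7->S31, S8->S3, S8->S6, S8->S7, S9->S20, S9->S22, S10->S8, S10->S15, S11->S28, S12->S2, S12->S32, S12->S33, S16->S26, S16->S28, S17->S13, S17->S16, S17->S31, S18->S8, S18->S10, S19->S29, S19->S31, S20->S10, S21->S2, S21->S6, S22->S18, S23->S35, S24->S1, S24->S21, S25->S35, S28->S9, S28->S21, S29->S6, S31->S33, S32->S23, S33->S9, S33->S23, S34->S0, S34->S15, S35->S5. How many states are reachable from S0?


BFS from S0:
  layer 0: {S0}
  layer 1: {S33}
  layer 2: {S9, S23}
  layer 3: {S20, S22, S35}
  layer 4: {S5, S10, S18}
  layer 5: {S8, S15}
  layer 6: {S3, S6, S7}
  layer 7: {S2, S13, S26, S28, S30, S31}
  layer 8: {S21, S25, S29}
Reachable set: {S0, S2, S3, S5, S6, S7, S8, S9, S10, S13, S15, S18, S20, S21, S22, S23, S25, S26, S28, S29, S30, S31, S33, S35}
Count = 24

24


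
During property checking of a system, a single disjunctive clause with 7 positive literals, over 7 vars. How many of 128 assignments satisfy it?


Step 1: Total=2^7=128
Step 2: Unsat when all 7 false: 2^0=1
Step 3: Sat=128-1=127

127


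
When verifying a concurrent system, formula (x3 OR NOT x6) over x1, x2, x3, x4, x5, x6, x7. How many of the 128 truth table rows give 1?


Formula: (x3 OR NOT x6) over 7 vars (128 rows)
Evaluate each row (x1, x2, x3, x4, x5, x6, x7 as bits, MSB first):
  row 0 [0000000]: (0 OR NOT 0) -> 1
  row 1 [0000001]: (0 OR NOT 0) -> 1
  row 2 [0000010]: (0 OR NOT 1) -> 0
  row 3 [0000011]: (0 OR NOT 1) -> 0
  row 4 [0000100]: (0 OR NOT 0) -> 1
  (every remaining row is evaluated the same way; all 128 results are listed next)
Full result column, 8 rows per line (x1,x2,x3,x4 fixed per line; x5,x6,x7 runs 000..111 left to right):
  rows 0-7 [x1,x2,x3,x4=0000]: 11001100  (ones: 4)
  rows 8-15 [x1,x2,x3,x4=0001]: 11001100  (ones: 4)
  rows 16-23 [x1,x2,x3,x4=0010]: 11111111  (ones: 8)
  rows 24-31 [x1,x2,x3,x4=0011]: 11111111  (ones: 8)
  rows 32-39 [x1,x2,x3,x4=0100]: 11001100  (ones: 4)
  rows 40-47 [x1,x2,x3,x4=0101]: 11001100  (ones: 4)
  rows 48-55 [x1,x2,x3,x4=0110]: 11111111  (ones: 8)
  rows 56-63 [x1,x2,x3,x4=0111]: 11111111  (ones: 8)
  rows 64-71 [x1,x2,x3,x4=1000]: 11001100  (ones: 4)
  rows 72-79 [x1,x2,x3,x4=1001]: 11001100  (ones: 4)
  rows 80-87 [x1,x2,x3,x4=1010]: 11111111  (ones: 8)
  rows 88-95 [x1,x2,x3,x4=1011]: 11111111  (ones: 8)
  rows 96-103 [x1,x2,x3,x4=1100]: 11001100  (ones: 4)
  rows 104-111 [x1,x2,x3,x4=1101]: 11001100  (ones: 4)
  rows 112-119 [x1,x2,x3,x4=1110]: 11111111  (ones: 8)
  rows 120-127 [x1,x2,x3,x4=1111]: 11111111  (ones: 8)
Count of 1-rows = 4+4+8+8+4+4+8+8+4+4+8+8+4+4+8+8 = 96

96


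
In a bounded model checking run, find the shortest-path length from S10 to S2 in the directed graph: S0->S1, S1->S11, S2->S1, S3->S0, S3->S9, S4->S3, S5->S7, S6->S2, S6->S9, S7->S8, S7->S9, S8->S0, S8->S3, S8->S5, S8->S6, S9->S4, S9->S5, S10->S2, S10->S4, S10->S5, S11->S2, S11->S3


BFS layer-by-layer from S10:
  dist 0: {S10}
  dist 1: {S2, S4, S5}
  -> S2 reached at distance 1
Shortest path length = 1

1


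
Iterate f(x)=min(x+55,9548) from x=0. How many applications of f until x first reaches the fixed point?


Step 1: x=0, cap=9548, increment=55
Step 2: x grows by 55 each step until capped at 9548; fixed point is x=9548
Step 3: iterations = ceil(9548/55) = 174

174


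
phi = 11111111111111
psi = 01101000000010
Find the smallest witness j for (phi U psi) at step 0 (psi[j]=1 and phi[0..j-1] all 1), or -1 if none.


(phi U psi) at 0: need smallest j with psi[j]=1 and phi[i]=1 for all i in [0,j).
Scan from step 0:
  step 0: phi=1, psi=0 -> continue
  step 1: psi=1 and phi held for [0,1) -> witness found
Witness step = 1

1


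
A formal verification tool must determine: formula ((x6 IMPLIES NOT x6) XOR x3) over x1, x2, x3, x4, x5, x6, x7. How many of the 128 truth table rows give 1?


Formula: ((x6 IMPLIES NOT x6) XOR x3) over 7 vars (128 rows)
Evaluate each row (x1, x2, x3, x4, x5, x6, x7 as bits, MSB first):
  row 0 [0000000]: ((0 IMPLIES NOT 0) XOR 0) -> 1
  row 1 [0000001]: ((0 IMPLIES NOT 0) XOR 0) -> 1
  row 2 [0000010]: ((1 IMPLIES NOT 1) XOR 0) -> 0
  row 3 [0000011]: ((1 IMPLIES NOT 1) XOR 0) -> 0
  row 4 [0000100]: ((0 IMPLIES NOT 0) XOR 0) -> 1
  (every remaining row is evaluated the same way; all 128 results are listed next)
Full result column, 8 rows per line (x1,x2,x3,x4 fixed per line; x5,x6,x7 runs 000..111 left to right):
  rows 0-7 [x1,x2,x3,x4=0000]: 11001100  (ones: 4)
  rows 8-15 [x1,x2,x3,x4=0001]: 11001100  (ones: 4)
  rows 16-23 [x1,x2,x3,x4=0010]: 00110011  (ones: 4)
  rows 24-31 [x1,x2,x3,x4=0011]: 00110011  (ones: 4)
  rows 32-39 [x1,x2,x3,x4=0100]: 11001100  (ones: 4)
  rows 40-47 [x1,x2,x3,x4=0101]: 11001100  (ones: 4)
  rows 48-55 [x1,x2,x3,x4=0110]: 00110011  (ones: 4)
  rows 56-63 [x1,x2,x3,x4=0111]: 00110011  (ones: 4)
  rows 64-71 [x1,x2,x3,x4=1000]: 11001100  (ones: 4)
  rows 72-79 [x1,x2,x3,x4=1001]: 11001100  (ones: 4)
  rows 80-87 [x1,x2,x3,x4=1010]: 00110011  (ones: 4)
  rows 88-95 [x1,x2,x3,x4=1011]: 00110011  (ones: 4)
  rows 96-103 [x1,x2,x3,x4=1100]: 11001100  (ones: 4)
  rows 104-111 [x1,x2,x3,x4=1101]: 11001100  (ones: 4)
  rows 112-119 [x1,x2,x3,x4=1110]: 00110011  (ones: 4)
  rows 120-127 [x1,x2,x3,x4=1111]: 00110011  (ones: 4)
Count of 1-rows = 4+4+4+4+4+4+4+4+4+4+4+4+4+4+4+4 = 64

64


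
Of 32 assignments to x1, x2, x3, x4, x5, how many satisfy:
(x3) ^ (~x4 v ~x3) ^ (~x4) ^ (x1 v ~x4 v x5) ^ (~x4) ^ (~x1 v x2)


CNF with 6 clauses over 5 vars (32 assignments).
An assignment satisfies CNF iff every clause has >=1 true literal.
Check each row (bits = x1,x2,x3,x4,x5; clause T/F shown):
  row 0 [00000]: clauses=FTTTTT -> 0
  row 1 [00001]: clauses=FTTTTT -> 0
  row 2 [00010]: clauses=FTFFFT -> 0
  row 3 [00011]: clauses=FTFTFT -> 0
  row 4 [00100]: clauses=TTTTTT -> 1
  row 5 [00101]: clauses=TTTTTT -> 1
  row 6 [00110]: clauses=TFFFFT -> 0
  row 7 [00111]: clauses=TFFTFT -> 0
  row 8 [01000]: clauses=FTTTTT -> 0
  row 9 [01001]: clauses=FTTTTT -> 0
  row 10 [01010]: clauses=FTFFFT -> 0
  row 11 [01011]: clauses=FTFTFT -> 0
  row 12 [01100]: clauses=TTTTTT -> 1
  row 13 [01101]: clauses=TTTTTT -> 1
  row 14 [01110]: clauses=TFFFFT -> 0
  row 15 [01111]: clauses=TFFTFT -> 0
  row 16 [10000]: clauses=FTTTTF -> 0
  row 17 [10001]: clauses=FTTTTF -> 0
  row 18 [10010]: clauses=FTFTFF -> 0
  row 19 [10011]: clauses=FTFTFF -> 0
  row 20 [10100]: clauses=TTTTTF -> 0
  row 21 [10101]: clauses=TTTTTF -> 0
  row 22 [10110]: clauses=TFFTFF -> 0
  row 23 [10111]: clauses=TFFTFF -> 0
  row 24 [11000]: clauses=FTTTTT -> 0
  row 25 [11001]: clauses=FTTTTT -> 0
  row 26 [11010]: clauses=FTFTFT -> 0
  row 27 [11011]: clauses=FTFTFT -> 0
  row 28 [11100]: clauses=TTTTTT -> 1
  row 29 [11101]: clauses=TTTTTT -> 1
  row 30 [11110]: clauses=TFFTFT -> 0
  row 31 [11111]: clauses=TFFTFT -> 0
Full result column, 8 rows per line (x1,x2 fixed per line; x3,x4,x5 runs 000..111 left to right):
  rows 0-7 [x1,x2=00]: 00001100  (ones: 2)
  rows 8-15 [x1,x2=01]: 00001100  (ones: 2)
  rows 16-23 [x1,x2=10]: 00000000  (ones: 0)
  rows 24-31 [x1,x2=11]: 00001100  (ones: 2)
Satisfying assignments = 2+2+0+2 = 6

6


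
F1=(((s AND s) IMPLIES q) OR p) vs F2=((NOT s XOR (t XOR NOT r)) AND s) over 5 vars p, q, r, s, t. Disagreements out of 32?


F1 = (((s AND s) IMPLIES q) OR p)
F2 = ((NOT s XOR (t XOR NOT r)) AND s)
Evaluate both on each of 32 rows (bits = p,q,r,s,t):
  row 0 [00000]: F1=1 F2=0 (differ) -> 1
  row 1 [00001]: F1=1 F2=0 (differ) -> 1
  row 2 [00010]: F1=0 F2=1 (differ) -> 1
  row 3 [00011]: F1=0 F2=0 -> 0
  row 4 [00100]: F1=1 F2=0 (differ) -> 1
  row 5 [00101]: F1=1 F2=0 (differ) -> 1
  row 6 [00110]: F1=0 F2=0 -> 0
  row 7 [00111]: F1=0 F2=1 (differ) -> 1
  row 8 [01000]: F1=1 F2=0 (differ) -> 1
  row 9 [01001]: F1=1 F2=0 (differ) -> 1
  row 10 [01010]: F1=1 F2=1 -> 0
  row 11 [01011]: F1=1 F2=0 (differ) -> 1
  row 12 [01100]: F1=1 F2=0 (differ) -> 1
  row 13 [01101]: F1=1 F2=0 (differ) -> 1
  row 14 [01110]: F1=1 F2=0 (differ) -> 1
  row 15 [01111]: F1=1 F2=1 -> 0
  row 16 [10000]: F1=1 F2=0 (differ) -> 1
  row 17 [10001]: F1=1 F2=0 (differ) -> 1
  row 18 [10010]: F1=1 F2=1 -> 0
  row 19 [10011]: F1=1 F2=0 (differ) -> 1
  row 20 [10100]: F1=1 F2=0 (differ) -> 1
  row 21 [10101]: F1=1 F2=0 (differ) -> 1
  row 22 [10110]: F1=1 F2=0 (differ) -> 1
  row 23 [10111]: F1=1 F2=1 -> 0
  row 24 [11000]: F1=1 F2=0 (differ) -> 1
  row 25 [11001]: F1=1 F2=0 (differ) -> 1
  row 26 [11010]: F1=1 F2=1 -> 0
  row 27 [11011]: F1=1 F2=0 (differ) -> 1
  row 28 [11100]: F1=1 F2=0 (differ) -> 1
  row 29 [11101]: F1=1 F2=0 (differ) -> 1
  row 30 [11110]: F1=1 F2=0 (differ) -> 1
  row 31 [11111]: F1=1 F2=1 -> 0
Full result column, 8 rows per line (p,q fixed per line; r,s,t runs 000..111 left to right):
  rows 0-7 [p,q=00]: 11101101  (ones: 6)
  rows 8-15 [p,q=01]: 11011110  (ones: 6)
  rows 16-23 [p,q=10]: 11011110  (ones: 6)
  rows 24-31 [p,q=11]: 11011110  (ones: 6)
Disagreements = 6+6+6+6 = 24

24


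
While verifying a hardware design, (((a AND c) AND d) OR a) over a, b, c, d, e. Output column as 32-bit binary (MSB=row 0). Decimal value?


Formula: (((a AND c) AND d) OR a) over a, b, c, d, e (32 rows)
Evaluate each row (bits = a,b,c,d,e, MSB first):
  row 0 [00000]: (((0 AND 0) AND 0) OR 0) -> 0
  row 1 [00001]: (((0 AND 0) AND 0) OR 0) -> 0
  row 2 [00010]: (((0 AND 0) AND 1) OR 0) -> 0
  row 3 [00011]: (((0 AND 0) AND 1) OR 0) -> 0
  row 4 [00100]: (((0 AND 1) AND 0) OR 0) -> 0
  row 5 [00101]: (((0 AND 1) AND 0) OR 0) -> 0
  row 6 [00110]: (((0 AND 1) AND 1) OR 0) -> 0
  row 7 [00111]: (((0 AND 1) AND 1) OR 0) -> 0
  row 8 [01000]: (((0 AND 0) AND 0) OR 0) -> 0
  row 9 [01001]: (((0 AND 0) AND 0) OR 0) -> 0
  row 10 [01010]: (((0 AND 0) AND 1) OR 0) -> 0
  row 11 [01011]: (((0 AND 0) AND 1) OR 0) -> 0
  row 12 [01100]: (((0 AND 1) AND 0) OR 0) -> 0
  row 13 [01101]: (((0 AND 1) AND 0) OR 0) -> 0
  row 14 [01110]: (((0 AND 1) AND 1) OR 0) -> 0
  row 15 [01111]: (((0 AND 1) AND 1) OR 0) -> 0
  row 16 [10000]: (((1 AND 0) AND 0) OR 1) -> 1
  row 17 [10001]: (((1 AND 0) AND 0) OR 1) -> 1
  row 18 [10010]: (((1 AND 0) AND 1) OR 1) -> 1
  row 19 [10011]: (((1 AND 0) AND 1) OR 1) -> 1
  row 20 [10100]: (((1 AND 1) AND 0) OR 1) -> 1
  row 21 [10101]: (((1 AND 1) AND 0) OR 1) -> 1
  row 22 [10110]: (((1 AND 1) AND 1) OR 1) -> 1
  row 23 [10111]: (((1 AND 1) AND 1) OR 1) -> 1
  row 24 [11000]: (((1 AND 0) AND 0) OR 1) -> 1
  row 25 [11001]: (((1 AND 0) AND 0) OR 1) -> 1
  row 26 [11010]: (((1 AND 0) AND 1) OR 1) -> 1
  row 27 [11011]: (((1 AND 0) AND 1) OR 1) -> 1
  row 28 [11100]: (((1 AND 1) AND 0) OR 1) -> 1
  row 29 [11101]: (((1 AND 1) AND 0) OR 1) -> 1
  row 30 [11110]: (((1 AND 1) AND 1) OR 1) -> 1
  row 31 [11111]: (((1 AND 1) AND 1) OR 1) -> 1
Full result column, 4 rows per line (a,b,c fixed per line; d,e runs 00..11 left to right):
  rows 0-3 [a,b,c=000]: 0000  = hex 0
  rows 4-7 [a,b,c=001]: 0000  = hex 0
  rows 8-11 [a,b,c=010]: 0000  = hex 0
  rows 12-15 [a,b,c=011]: 0000  = hex 0
  rows 16-19 [a,b,c=100]: 1111  = hex F
  rows 20-23 [a,b,c=101]: 1111  = hex F
  rows 24-27 [a,b,c=110]: 1111  = hex F
  rows 28-31 [a,b,c=111]: 1111  = hex F
Output column (row 0 .. row 31) = 00000000000000001111111111111111
Output column grouped in 4s = 0000 0000 0000 0000 1111 1111 1111 1111 = 0x0000FFFF
Convert to decimal digit by digit (value = value*16 + digit):
  0 -> 0
  0*16 + 0 = 0
  0*16 + 0 = 0
  0*16 + 0 = 0
  0*16 + 15 (F) = 15
  15*16 + 15 (F) = 255
  255*16 + 15 (F) = 4095
  4095*16 + 15 (F) = 65535
Decimal = 65535

65535


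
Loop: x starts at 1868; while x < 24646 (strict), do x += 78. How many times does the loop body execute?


Step 1: x goes from 1868 toward 24646 by 78; the body runs while x<24646, so iterations = ceil((bound-start)/step)
Step 2: Distance=22778
Step 3: ceil(22778/78)=293

293


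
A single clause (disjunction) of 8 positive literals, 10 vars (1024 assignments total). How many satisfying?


Step 1: Total=2^10=1024
Step 2: Unsat when all 8 false: 2^2=4
Step 3: Sat=1024-4=1020

1020


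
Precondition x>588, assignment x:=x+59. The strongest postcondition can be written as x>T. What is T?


Formula: sp(P, x:=E) = exists old_x. (x = E[old_x/x]) AND P[old_x/x] (old_x is the value of x before the assignment; eliminate old_x by solving x = E[old_x/x] for old_x)
Step 1: Precondition P: x>588, i.e. old_x > 588
Step 2: Assignment gives x = old_x + 59, so old_x = x - 59
Step 3: Substitute into P: x - 59 > 588
Step 4: Simplify: x > 588+59 = 647

647


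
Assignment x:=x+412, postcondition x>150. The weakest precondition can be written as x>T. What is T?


Formula: wp(x:=E, P) = P[E/x] (substitute E for x in postcondition)
Step 1: Postcondition: x>150
Step 2: Substitute x+412 for x: x+412>150
Step 3: Solve for x: x > 150-412 = -262

-262


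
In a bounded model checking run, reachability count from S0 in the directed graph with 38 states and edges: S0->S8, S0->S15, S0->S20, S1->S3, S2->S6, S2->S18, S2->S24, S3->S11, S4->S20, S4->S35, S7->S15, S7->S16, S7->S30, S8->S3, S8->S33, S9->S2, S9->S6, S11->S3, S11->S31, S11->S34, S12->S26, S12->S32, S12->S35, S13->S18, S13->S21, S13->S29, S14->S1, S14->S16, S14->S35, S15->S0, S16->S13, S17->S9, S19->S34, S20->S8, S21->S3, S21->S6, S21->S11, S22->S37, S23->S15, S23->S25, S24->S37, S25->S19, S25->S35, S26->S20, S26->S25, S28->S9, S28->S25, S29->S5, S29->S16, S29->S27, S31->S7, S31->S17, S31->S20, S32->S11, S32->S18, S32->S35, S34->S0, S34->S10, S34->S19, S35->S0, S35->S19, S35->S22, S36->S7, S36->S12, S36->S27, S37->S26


BFS from S0:
  layer 0: {S0}
  layer 1: {S8, S15, S20}
  layer 2: {S3, S33}
  layer 3: {S11}
  layer 4: {S31, S34}
  layer 5: {S7, S10, S17, S19}
  layer 6: {S9, S16, S30}
  layer 7: {S2, S6, S13}
  layer 8: {S18, S21, S24, S29}
  layer 9: {S5, S27, S37}
  layer 10: {S26}
  layer 11: {S25}
  layer 12: {S35}
  layer 13: {S22}
Reachable set: {S0, S2, S3, S5, S6, S7, S8, S9, S10, S11, S13, S15, S16, S17, S18, S19, S20, S21, S22, S24, S25, S26, S27, S29, S30, S31, S33, S34, S35, S37}
Count = 30

30


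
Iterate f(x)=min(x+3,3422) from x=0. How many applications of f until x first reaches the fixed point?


Step 1: x=0, cap=3422, increment=3
Step 2: x grows by 3 each step until capped at 3422; fixed point is x=3422
Step 3: iterations = ceil(3422/3) = 1141

1141


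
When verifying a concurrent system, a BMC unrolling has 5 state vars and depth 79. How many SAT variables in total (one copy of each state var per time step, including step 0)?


BMC unrolls to depth k, creating one copy of each state var for steps 0..k.
Step count = 79 + 1 = 80 (steps 0 through 79)
Vars per step = 5
Total = 5 * 80 = 400

400


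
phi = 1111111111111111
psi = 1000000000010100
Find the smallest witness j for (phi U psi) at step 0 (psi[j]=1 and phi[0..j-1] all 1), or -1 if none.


(phi U psi) at 0: need smallest j with psi[j]=1 and phi[i]=1 for all i in [0,j).
Scan from step 0:
  step 0: psi=1 and phi held for [0,0) -> witness found
Witness step = 0

0


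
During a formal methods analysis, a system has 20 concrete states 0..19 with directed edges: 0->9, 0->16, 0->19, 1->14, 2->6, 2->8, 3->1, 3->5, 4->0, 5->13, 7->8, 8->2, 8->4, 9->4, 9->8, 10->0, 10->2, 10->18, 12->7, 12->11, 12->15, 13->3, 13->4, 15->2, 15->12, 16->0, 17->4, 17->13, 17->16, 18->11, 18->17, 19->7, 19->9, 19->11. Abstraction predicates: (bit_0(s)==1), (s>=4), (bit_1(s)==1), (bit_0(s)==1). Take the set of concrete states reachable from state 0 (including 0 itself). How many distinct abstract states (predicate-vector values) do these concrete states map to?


BFS from 0:
Concrete reachable: {0, 2, 4, 6, 7, 8, 9, 11, 16, 19}
Abstract via predicates (bit_0(s)==1), (s>=4), (bit_1(s)==1), (bit_0(s)==1):
  (0,0,0,0) <- {0}
  (0,0,1,0) <- {2}
  (0,1,0,0) <- {4, 8, 16}
  (0,1,1,0) <- {6}
  (1,1,0,1) <- {9}
  (1,1,1,1) <- {7, 11, 19}
Distinct abstract states = 6

6


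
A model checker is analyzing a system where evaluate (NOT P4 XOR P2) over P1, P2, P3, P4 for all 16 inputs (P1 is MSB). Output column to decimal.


Formula: (NOT P4 XOR P2) over P1, P2, P3, P4 (16 rows)
Evaluate each row (bits = P1,P2,P3,P4, MSB first):
  row 0 [0000]: (NOT 0 XOR 0) -> 1
  row 1 [0001]: (NOT 1 XOR 0) -> 0
  row 2 [0010]: (NOT 0 XOR 0) -> 1
  row 3 [0011]: (NOT 1 XOR 0) -> 0
  row 4 [0100]: (NOT 0 XOR 1) -> 0
  row 5 [0101]: (NOT 1 XOR 1) -> 1
  row 6 [0110]: (NOT 0 XOR 1) -> 0
  row 7 [0111]: (NOT 1 XOR 1) -> 1
  row 8 [1000]: (NOT 0 XOR 0) -> 1
  row 9 [1001]: (NOT 1 XOR 0) -> 0
  row 10 [1010]: (NOT 0 XOR 0) -> 1
  row 11 [1011]: (NOT 1 XOR 0) -> 0
  row 12 [1100]: (NOT 0 XOR 1) -> 0
  row 13 [1101]: (NOT 1 XOR 1) -> 1
  row 14 [1110]: (NOT 0 XOR 1) -> 0
  row 15 [1111]: (NOT 1 XOR 1) -> 1
Full result column, 4 rows per line (P1,P2 fixed per line; P3,P4 runs 00..11 left to right):
  rows 0-3 [P1,P2=00]: 1010  = hex A
  rows 4-7 [P1,P2=01]: 0101  = hex 5
  rows 8-11 [P1,P2=10]: 1010  = hex A
  rows 12-15 [P1,P2=11]: 0101  = hex 5
Output column (row 0 .. row 15) = 1010010110100101
Output column grouped in 4s = 1010 0101 1010 0101 = 0xA5A5
Convert to decimal digit by digit (value = value*16 + digit):
  A -> 10
  10*16 + 5 = 165
  165*16 + 10 (A) = 2650
  2650*16 + 5 = 42405
Decimal = 42405

42405
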